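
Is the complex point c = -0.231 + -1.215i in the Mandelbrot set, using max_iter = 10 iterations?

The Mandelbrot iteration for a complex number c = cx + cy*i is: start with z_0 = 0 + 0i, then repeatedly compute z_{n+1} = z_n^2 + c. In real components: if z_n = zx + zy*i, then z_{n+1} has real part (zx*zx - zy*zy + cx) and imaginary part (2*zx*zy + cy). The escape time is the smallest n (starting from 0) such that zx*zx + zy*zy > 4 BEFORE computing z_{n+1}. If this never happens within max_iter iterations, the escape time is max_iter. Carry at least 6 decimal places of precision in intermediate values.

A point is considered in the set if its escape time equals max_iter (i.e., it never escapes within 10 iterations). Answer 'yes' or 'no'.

Answer: no

Derivation:
z_0 = 0 + 0i, c = -0.2310 + -1.2150i
Iter 1: z = -0.2310 + -1.2150i, |z|^2 = 1.5296
Iter 2: z = -1.6539 + -0.6537i, |z|^2 = 3.1626
Iter 3: z = 2.0770 + 0.9472i, |z|^2 = 5.2110
Escaped at iteration 3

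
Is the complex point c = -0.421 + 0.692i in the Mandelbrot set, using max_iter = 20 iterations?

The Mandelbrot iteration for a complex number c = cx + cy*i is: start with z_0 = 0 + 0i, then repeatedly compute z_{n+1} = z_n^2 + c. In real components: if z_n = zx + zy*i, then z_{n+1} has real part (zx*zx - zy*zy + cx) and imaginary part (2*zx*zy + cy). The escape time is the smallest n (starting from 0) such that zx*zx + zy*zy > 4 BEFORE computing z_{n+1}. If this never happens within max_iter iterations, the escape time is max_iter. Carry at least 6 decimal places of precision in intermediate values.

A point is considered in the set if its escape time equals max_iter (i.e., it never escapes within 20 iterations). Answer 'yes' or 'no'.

z_0 = 0 + 0i, c = -0.4210 + 0.6920i
Iter 1: z = -0.4210 + 0.6920i, |z|^2 = 0.6561
Iter 2: z = -0.7226 + 0.1093i, |z|^2 = 0.5341
Iter 3: z = 0.0892 + 0.5340i, |z|^2 = 0.2931
Iter 4: z = -0.6982 + 0.7873i, |z|^2 = 1.1073
Iter 5: z = -0.5534 + -0.4073i, |z|^2 = 0.4722
Iter 6: z = -0.2807 + 1.1428i, |z|^2 = 1.3848
Iter 7: z = -1.6483 + 0.0504i, |z|^2 = 2.7193
Iter 8: z = 2.2933 + 0.5257i, |z|^2 = 5.5354
Escaped at iteration 8

Answer: no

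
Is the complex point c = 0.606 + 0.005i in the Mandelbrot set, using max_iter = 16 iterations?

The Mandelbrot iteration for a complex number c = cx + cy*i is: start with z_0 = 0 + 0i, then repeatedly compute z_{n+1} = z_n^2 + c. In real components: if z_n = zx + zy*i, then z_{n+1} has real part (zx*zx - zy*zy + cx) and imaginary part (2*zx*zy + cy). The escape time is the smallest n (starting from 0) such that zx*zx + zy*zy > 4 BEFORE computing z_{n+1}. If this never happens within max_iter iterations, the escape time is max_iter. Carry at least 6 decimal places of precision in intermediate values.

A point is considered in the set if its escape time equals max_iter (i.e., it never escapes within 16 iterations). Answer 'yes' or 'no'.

Answer: no

Derivation:
z_0 = 0 + 0i, c = 0.6060 + 0.0050i
Iter 1: z = 0.6060 + 0.0050i, |z|^2 = 0.3673
Iter 2: z = 0.9732 + 0.0111i, |z|^2 = 0.9473
Iter 3: z = 1.5530 + 0.0265i, |z|^2 = 2.4126
Iter 4: z = 3.0172 + 0.0874i, |z|^2 = 9.1109
Escaped at iteration 4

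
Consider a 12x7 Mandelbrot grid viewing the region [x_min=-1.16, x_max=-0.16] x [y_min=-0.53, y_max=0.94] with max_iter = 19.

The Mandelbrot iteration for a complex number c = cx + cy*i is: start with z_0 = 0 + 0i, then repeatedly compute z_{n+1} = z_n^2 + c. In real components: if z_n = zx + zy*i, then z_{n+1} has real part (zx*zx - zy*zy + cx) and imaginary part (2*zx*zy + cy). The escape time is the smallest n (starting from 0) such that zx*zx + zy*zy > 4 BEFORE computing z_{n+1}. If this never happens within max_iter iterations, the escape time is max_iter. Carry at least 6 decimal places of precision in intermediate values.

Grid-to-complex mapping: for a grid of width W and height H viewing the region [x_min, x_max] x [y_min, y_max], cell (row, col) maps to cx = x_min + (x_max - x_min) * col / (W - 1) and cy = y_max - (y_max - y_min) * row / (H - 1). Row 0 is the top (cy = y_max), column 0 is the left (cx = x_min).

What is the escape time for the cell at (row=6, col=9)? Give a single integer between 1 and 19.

Answer: 19

Derivation:
z_0 = 0 + 0i, c = -0.3418 + -0.5300i
Iter 1: z = -0.3418 + -0.5300i, |z|^2 = 0.3977
Iter 2: z = -0.5059 + -0.1677i, |z|^2 = 0.2840
Iter 3: z = -0.1140 + -0.3604i, |z|^2 = 0.1429
Iter 4: z = -0.4587 + -0.4478i, |z|^2 = 0.4109
Iter 5: z = -0.3320 + -0.1192i, |z|^2 = 0.1244
Iter 6: z = -0.2458 + -0.4509i, |z|^2 = 0.2637
Iter 7: z = -0.4847 + -0.3083i, |z|^2 = 0.3300
Iter 8: z = -0.2020 + -0.2311i, |z|^2 = 0.0942
Iter 9: z = -0.3544 + -0.4366i, |z|^2 = 0.3163
Iter 10: z = -0.4069 + -0.2205i, |z|^2 = 0.2141
Iter 11: z = -0.2249 + -0.3506i, |z|^2 = 0.1735
Iter 12: z = -0.4142 + -0.3723i, |z|^2 = 0.3101
Iter 13: z = -0.3089 + -0.2216i, |z|^2 = 0.1445
Iter 14: z = -0.2955 + -0.3931i, |z|^2 = 0.2418
Iter 15: z = -0.4090 + -0.2977i, |z|^2 = 0.2559
Iter 16: z = -0.2631 + -0.2865i, |z|^2 = 0.1513
Iter 17: z = -0.3547 + -0.3792i, |z|^2 = 0.2696
Iter 18: z = -0.3598 + -0.2610i, |z|^2 = 0.1976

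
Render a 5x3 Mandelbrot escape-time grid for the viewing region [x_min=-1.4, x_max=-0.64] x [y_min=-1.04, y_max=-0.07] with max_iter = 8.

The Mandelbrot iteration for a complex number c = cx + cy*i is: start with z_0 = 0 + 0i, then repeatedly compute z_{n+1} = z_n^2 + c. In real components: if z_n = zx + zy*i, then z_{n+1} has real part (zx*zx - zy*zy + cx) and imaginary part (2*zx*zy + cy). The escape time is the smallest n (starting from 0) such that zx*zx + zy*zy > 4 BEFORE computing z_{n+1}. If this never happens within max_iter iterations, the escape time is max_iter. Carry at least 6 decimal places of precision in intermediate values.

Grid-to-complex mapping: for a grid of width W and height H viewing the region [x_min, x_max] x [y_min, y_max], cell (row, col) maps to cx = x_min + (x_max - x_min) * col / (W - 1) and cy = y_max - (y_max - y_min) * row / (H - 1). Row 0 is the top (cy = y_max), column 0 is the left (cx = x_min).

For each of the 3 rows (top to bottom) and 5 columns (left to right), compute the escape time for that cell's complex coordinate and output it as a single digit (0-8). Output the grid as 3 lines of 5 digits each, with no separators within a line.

Answer: 88888
34558
33333

Derivation:
(row=0, col=0): c = -1.4000 + -0.0700i → escape time 8
(row=0, col=1): c = -1.2100 + -0.0700i → escape time 8
(row=0, col=2): c = -1.0200 + -0.0700i → escape time 8
(row=0, col=3): c = -0.8300 + -0.0700i → escape time 8
(row=0, col=4): c = -0.6400 + -0.0700i → escape time 8
(row=1, col=0): c = -1.4000 + -0.5550i → escape time 3
(row=1, col=1): c = -1.2100 + -0.5550i → escape time 4
(row=1, col=2): c = -1.0200 + -0.5550i → escape time 5
(row=1, col=3): c = -0.8300 + -0.5550i → escape time 5
(row=1, col=4): c = -0.6400 + -0.5550i → escape time 8
(row=2, col=0): c = -1.4000 + -1.0400i → escape time 3
(row=2, col=1): c = -1.2100 + -1.0400i → escape time 3
(row=2, col=2): c = -1.0200 + -1.0400i → escape time 3
(row=2, col=3): c = -0.8300 + -1.0400i → escape time 3
(row=2, col=4): c = -0.6400 + -1.0400i → escape time 3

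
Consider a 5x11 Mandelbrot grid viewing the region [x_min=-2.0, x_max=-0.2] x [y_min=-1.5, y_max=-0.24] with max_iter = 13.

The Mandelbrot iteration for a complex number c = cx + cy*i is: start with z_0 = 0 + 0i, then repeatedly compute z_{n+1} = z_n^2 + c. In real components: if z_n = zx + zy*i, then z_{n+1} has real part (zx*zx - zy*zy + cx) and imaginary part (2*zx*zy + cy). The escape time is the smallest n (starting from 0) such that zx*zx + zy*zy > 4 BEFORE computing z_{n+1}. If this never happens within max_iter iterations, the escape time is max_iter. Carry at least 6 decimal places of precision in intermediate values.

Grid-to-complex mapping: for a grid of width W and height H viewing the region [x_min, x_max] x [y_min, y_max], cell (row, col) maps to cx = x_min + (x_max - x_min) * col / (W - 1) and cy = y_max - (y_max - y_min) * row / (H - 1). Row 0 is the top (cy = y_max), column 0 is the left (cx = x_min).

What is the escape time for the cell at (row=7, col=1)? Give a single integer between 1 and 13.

z_0 = 0 + 0i, c = -1.5500 + -1.1220i
Iter 1: z = -1.5500 + -1.1220i, |z|^2 = 3.6614
Iter 2: z = -0.4064 + 2.3562i, |z|^2 = 5.7168
Escaped at iteration 2

Answer: 2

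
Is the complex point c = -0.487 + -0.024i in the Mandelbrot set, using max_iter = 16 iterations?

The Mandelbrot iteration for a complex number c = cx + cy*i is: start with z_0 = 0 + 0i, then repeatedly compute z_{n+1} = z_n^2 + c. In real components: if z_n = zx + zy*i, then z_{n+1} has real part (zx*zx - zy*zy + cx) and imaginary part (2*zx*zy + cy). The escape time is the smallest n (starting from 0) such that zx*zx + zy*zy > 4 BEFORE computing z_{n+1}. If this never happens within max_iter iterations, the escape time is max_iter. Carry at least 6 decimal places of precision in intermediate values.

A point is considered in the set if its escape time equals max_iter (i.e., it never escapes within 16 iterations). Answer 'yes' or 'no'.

z_0 = 0 + 0i, c = -0.4870 + -0.0240i
Iter 1: z = -0.4870 + -0.0240i, |z|^2 = 0.2377
Iter 2: z = -0.2504 + -0.0006i, |z|^2 = 0.0627
Iter 3: z = -0.4243 + -0.0237i, |z|^2 = 0.1806
Iter 4: z = -0.3075 + -0.0039i, |z|^2 = 0.0946
Iter 5: z = -0.3924 + -0.0216i, |z|^2 = 0.1545
Iter 6: z = -0.3335 + -0.0070i, |z|^2 = 0.1112
Iter 7: z = -0.3759 + -0.0193i, |z|^2 = 0.1416
Iter 8: z = -0.3461 + -0.0095i, |z|^2 = 0.1199
Iter 9: z = -0.3673 + -0.0174i, |z|^2 = 0.1352
Iter 10: z = -0.3524 + -0.0112i, |z|^2 = 0.1243
Iter 11: z = -0.3629 + -0.0161i, |z|^2 = 0.1320
Iter 12: z = -0.3555 + -0.0123i, |z|^2 = 0.1266
Iter 13: z = -0.3607 + -0.0152i, |z|^2 = 0.1304
Iter 14: z = -0.3571 + -0.0130i, |z|^2 = 0.1277
Iter 15: z = -0.3597 + -0.0147i, |z|^2 = 0.1296
Did not escape in 16 iterations → in set

Answer: yes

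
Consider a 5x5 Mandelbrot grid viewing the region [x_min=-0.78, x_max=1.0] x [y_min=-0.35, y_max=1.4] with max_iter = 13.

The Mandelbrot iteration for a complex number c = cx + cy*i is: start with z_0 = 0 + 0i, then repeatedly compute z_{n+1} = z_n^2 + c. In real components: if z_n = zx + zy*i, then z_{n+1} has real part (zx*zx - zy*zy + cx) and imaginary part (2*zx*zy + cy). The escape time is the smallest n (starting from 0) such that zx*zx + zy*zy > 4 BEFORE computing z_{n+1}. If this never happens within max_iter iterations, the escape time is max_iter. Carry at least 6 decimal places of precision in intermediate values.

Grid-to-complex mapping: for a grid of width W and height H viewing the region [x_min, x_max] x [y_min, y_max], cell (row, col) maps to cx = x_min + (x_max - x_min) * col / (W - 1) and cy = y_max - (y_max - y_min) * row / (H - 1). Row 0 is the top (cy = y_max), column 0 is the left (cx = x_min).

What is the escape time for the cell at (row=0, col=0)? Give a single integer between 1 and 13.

Answer: 2

Derivation:
z_0 = 0 + 0i, c = -0.7800 + 1.4000i
Iter 1: z = -0.7800 + 1.4000i, |z|^2 = 2.5684
Iter 2: z = -2.1316 + -0.7840i, |z|^2 = 5.1584
Escaped at iteration 2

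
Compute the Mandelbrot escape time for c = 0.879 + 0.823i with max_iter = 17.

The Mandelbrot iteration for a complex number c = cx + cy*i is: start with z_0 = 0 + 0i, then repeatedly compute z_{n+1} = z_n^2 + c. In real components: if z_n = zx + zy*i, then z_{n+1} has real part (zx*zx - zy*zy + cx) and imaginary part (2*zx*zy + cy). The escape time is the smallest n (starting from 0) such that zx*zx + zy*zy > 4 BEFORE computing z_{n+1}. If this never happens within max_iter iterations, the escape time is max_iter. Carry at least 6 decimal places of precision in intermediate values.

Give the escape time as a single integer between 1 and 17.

z_0 = 0 + 0i, c = 0.8790 + 0.8230i
Iter 1: z = 0.8790 + 0.8230i, |z|^2 = 1.4500
Iter 2: z = 0.9743 + 2.2698i, |z|^2 = 6.1014
Escaped at iteration 2

Answer: 2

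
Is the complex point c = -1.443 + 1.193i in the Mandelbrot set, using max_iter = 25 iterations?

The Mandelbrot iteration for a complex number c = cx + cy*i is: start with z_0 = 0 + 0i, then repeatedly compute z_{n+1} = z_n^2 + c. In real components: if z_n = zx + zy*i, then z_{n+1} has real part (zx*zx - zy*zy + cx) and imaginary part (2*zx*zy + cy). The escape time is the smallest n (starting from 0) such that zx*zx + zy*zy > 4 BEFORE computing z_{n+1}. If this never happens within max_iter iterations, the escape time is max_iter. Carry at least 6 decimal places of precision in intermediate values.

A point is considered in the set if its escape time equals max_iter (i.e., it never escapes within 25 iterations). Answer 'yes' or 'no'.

Answer: no

Derivation:
z_0 = 0 + 0i, c = -1.4430 + 1.1930i
Iter 1: z = -1.4430 + 1.1930i, |z|^2 = 3.5055
Iter 2: z = -0.7840 + -2.2500i, |z|^2 = 5.6771
Escaped at iteration 2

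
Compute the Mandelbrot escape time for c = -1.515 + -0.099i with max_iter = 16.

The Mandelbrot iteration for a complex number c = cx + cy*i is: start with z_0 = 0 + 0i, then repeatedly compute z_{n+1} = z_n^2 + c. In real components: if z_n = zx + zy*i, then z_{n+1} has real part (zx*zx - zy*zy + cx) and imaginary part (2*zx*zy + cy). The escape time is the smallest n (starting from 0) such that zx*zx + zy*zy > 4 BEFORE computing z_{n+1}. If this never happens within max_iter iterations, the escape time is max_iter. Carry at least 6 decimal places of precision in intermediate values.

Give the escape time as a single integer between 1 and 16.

Answer: 7

Derivation:
z_0 = 0 + 0i, c = -1.5150 + -0.0990i
Iter 1: z = -1.5150 + -0.0990i, |z|^2 = 2.3050
Iter 2: z = 0.7704 + 0.2010i, |z|^2 = 0.6339
Iter 3: z = -0.9618 + 0.2107i, |z|^2 = 0.9695
Iter 4: z = -0.6343 + -0.5042i, |z|^2 = 0.6565
Iter 5: z = -1.3670 + 0.5406i, |z|^2 = 2.1610
Iter 6: z = 0.0614 + -1.5771i, |z|^2 = 2.4910
Iter 7: z = -3.9985 + -0.2926i, |z|^2 = 16.0735
Escaped at iteration 7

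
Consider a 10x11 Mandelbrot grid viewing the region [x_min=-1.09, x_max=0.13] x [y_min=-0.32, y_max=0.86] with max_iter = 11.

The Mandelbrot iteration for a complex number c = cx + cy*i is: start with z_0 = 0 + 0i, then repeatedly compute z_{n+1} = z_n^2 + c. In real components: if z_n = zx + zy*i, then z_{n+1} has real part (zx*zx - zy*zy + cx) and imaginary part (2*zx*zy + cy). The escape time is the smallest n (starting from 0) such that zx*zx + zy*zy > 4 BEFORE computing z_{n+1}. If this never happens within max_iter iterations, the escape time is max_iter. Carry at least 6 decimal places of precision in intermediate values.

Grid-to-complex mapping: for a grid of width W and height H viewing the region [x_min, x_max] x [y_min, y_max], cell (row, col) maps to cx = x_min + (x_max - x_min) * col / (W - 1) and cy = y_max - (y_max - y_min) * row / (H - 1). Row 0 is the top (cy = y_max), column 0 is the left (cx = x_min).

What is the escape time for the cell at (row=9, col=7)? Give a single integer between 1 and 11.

Answer: 11

Derivation:
z_0 = 0 + 0i, c = -0.1411 + -0.2020i
Iter 1: z = -0.1411 + -0.2020i, |z|^2 = 0.0607
Iter 2: z = -0.1620 + -0.1450i, |z|^2 = 0.0473
Iter 3: z = -0.1359 + -0.1550i, |z|^2 = 0.0425
Iter 4: z = -0.1467 + -0.1599i, |z|^2 = 0.0471
Iter 5: z = -0.1452 + -0.1551i, |z|^2 = 0.0451
Iter 6: z = -0.1441 + -0.1570i, |z|^2 = 0.0454
Iter 7: z = -0.1450 + -0.1568i, |z|^2 = 0.0456
Iter 8: z = -0.1447 + -0.1565i, |z|^2 = 0.0454
Iter 9: z = -0.1447 + -0.1567i, |z|^2 = 0.0455
Iter 10: z = -0.1447 + -0.1567i, |z|^2 = 0.0455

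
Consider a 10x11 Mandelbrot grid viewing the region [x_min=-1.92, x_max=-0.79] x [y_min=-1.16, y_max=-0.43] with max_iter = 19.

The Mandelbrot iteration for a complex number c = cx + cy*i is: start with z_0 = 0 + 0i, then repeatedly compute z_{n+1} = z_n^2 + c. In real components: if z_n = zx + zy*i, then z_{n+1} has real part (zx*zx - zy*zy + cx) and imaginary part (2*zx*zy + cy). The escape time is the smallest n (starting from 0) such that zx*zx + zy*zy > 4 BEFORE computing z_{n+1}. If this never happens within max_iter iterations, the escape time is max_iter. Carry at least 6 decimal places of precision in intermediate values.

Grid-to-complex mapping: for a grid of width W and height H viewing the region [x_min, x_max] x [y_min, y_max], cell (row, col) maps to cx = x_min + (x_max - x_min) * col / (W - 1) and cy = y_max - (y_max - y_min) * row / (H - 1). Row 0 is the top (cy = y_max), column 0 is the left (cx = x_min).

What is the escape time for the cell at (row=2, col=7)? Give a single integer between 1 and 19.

z_0 = 0 + 0i, c = -1.0411 + -0.5760i
Iter 1: z = -1.0411 + -0.5760i, |z|^2 = 1.4157
Iter 2: z = -0.2890 + 0.6234i, |z|^2 = 0.4721
Iter 3: z = -1.3462 + -0.9363i, |z|^2 = 2.6888
Iter 4: z = -0.1055 + 1.9448i, |z|^2 = 3.7933
Iter 5: z = -4.8122 + -0.9864i, |z|^2 = 24.1298
Escaped at iteration 5

Answer: 5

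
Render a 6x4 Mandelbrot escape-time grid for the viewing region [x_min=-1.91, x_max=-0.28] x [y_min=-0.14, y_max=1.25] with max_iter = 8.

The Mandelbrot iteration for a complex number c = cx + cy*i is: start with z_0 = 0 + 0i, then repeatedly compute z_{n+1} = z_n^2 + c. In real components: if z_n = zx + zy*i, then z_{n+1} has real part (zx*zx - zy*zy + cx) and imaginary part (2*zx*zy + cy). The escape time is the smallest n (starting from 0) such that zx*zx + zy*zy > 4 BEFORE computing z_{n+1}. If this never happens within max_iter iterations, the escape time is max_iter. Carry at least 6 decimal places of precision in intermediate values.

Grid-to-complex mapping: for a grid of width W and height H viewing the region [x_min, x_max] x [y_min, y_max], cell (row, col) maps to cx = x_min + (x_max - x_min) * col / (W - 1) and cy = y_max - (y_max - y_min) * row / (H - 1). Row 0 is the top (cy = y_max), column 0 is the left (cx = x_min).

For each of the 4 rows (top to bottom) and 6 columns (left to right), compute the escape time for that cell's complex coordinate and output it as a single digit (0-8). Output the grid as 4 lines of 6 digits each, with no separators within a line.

(row=0, col=0): c = -1.9100 + 1.2500i → escape time 1
(row=0, col=1): c = -1.5840 + 1.2500i → escape time 1
(row=0, col=2): c = -1.2580 + 1.2500i → escape time 2
(row=0, col=3): c = -0.9320 + 1.2500i → escape time 3
(row=0, col=4): c = -0.6060 + 1.2500i → escape time 3
(row=0, col=5): c = -0.2800 + 1.2500i → escape time 3
(row=1, col=0): c = -1.9100 + 0.7867i → escape time 1
(row=1, col=1): c = -1.5840 + 0.7867i → escape time 3
(row=1, col=2): c = -1.2580 + 0.7867i → escape time 3
(row=1, col=3): c = -0.9320 + 0.7867i → escape time 4
(row=1, col=4): c = -0.6060 + 0.7867i → escape time 4
(row=1, col=5): c = -0.2800 + 0.7867i → escape time 8
(row=2, col=0): c = -1.9100 + 0.3233i → escape time 3
(row=2, col=1): c = -1.5840 + 0.3233i → escape time 4
(row=2, col=2): c = -1.2580 + 0.3233i → escape time 8
(row=2, col=3): c = -0.9320 + 0.3233i → escape time 8
(row=2, col=4): c = -0.6060 + 0.3233i → escape time 8
(row=2, col=5): c = -0.2800 + 0.3233i → escape time 8
(row=3, col=0): c = -1.9100 + -0.1400i → escape time 4
(row=3, col=1): c = -1.5840 + -0.1400i → escape time 5
(row=3, col=2): c = -1.2580 + -0.1400i → escape time 8
(row=3, col=3): c = -0.9320 + -0.1400i → escape time 8
(row=3, col=4): c = -0.6060 + -0.1400i → escape time 8
(row=3, col=5): c = -0.2800 + -0.1400i → escape time 8

Answer: 112333
133448
348888
458888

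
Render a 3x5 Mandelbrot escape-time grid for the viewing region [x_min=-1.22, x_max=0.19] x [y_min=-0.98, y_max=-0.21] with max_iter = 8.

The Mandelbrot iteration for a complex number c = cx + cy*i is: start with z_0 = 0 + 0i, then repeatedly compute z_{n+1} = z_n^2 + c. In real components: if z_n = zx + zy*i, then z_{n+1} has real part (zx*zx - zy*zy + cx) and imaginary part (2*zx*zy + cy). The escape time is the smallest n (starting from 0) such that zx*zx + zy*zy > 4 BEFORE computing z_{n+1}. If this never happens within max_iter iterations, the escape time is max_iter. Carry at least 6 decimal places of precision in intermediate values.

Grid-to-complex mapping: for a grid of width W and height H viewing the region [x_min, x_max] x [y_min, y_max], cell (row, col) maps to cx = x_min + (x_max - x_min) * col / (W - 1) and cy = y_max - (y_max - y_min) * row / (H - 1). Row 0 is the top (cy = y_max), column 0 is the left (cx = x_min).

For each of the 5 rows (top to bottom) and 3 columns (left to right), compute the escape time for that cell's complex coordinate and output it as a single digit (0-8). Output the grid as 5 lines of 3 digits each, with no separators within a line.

Answer: 888
888
388
355
344

Derivation:
(row=0, col=0): c = -1.2200 + -0.2100i → escape time 8
(row=0, col=1): c = -0.5150 + -0.2100i → escape time 8
(row=0, col=2): c = 0.1900 + -0.2100i → escape time 8
(row=1, col=0): c = -1.2200 + -0.4025i → escape time 8
(row=1, col=1): c = -0.5150 + -0.4025i → escape time 8
(row=1, col=2): c = 0.1900 + -0.4025i → escape time 8
(row=2, col=0): c = -1.2200 + -0.5950i → escape time 3
(row=2, col=1): c = -0.5150 + -0.5950i → escape time 8
(row=2, col=2): c = 0.1900 + -0.5950i → escape time 8
(row=3, col=0): c = -1.2200 + -0.7875i → escape time 3
(row=3, col=1): c = -0.5150 + -0.7875i → escape time 5
(row=3, col=2): c = 0.1900 + -0.7875i → escape time 5
(row=4, col=0): c = -1.2200 + -0.9800i → escape time 3
(row=4, col=1): c = -0.5150 + -0.9800i → escape time 4
(row=4, col=2): c = 0.1900 + -0.9800i → escape time 4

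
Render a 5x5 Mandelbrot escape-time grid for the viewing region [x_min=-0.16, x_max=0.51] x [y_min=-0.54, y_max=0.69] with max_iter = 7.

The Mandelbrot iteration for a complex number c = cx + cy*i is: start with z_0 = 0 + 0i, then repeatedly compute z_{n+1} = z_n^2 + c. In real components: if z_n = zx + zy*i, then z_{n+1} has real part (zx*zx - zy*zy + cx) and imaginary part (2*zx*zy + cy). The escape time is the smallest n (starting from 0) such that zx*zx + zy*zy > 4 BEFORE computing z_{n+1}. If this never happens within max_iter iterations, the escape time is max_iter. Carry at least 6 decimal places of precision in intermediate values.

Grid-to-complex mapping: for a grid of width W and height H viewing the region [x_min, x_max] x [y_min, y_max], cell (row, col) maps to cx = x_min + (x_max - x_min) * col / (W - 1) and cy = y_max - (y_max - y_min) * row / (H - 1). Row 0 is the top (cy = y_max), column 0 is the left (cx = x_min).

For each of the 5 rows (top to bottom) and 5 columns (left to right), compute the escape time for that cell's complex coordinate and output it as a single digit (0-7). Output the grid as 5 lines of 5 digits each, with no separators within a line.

Answer: 77773
77775
77775
77775
77774

Derivation:
(row=0, col=0): c = -0.1600 + 0.6900i → escape time 7
(row=0, col=1): c = 0.0075 + 0.6900i → escape time 7
(row=0, col=2): c = 0.1750 + 0.6900i → escape time 7
(row=0, col=3): c = 0.3425 + 0.6900i → escape time 7
(row=0, col=4): c = 0.5100 + 0.6900i → escape time 3
(row=1, col=0): c = -0.1600 + 0.3825i → escape time 7
(row=1, col=1): c = 0.0075 + 0.3825i → escape time 7
(row=1, col=2): c = 0.1750 + 0.3825i → escape time 7
(row=1, col=3): c = 0.3425 + 0.3825i → escape time 7
(row=1, col=4): c = 0.5100 + 0.3825i → escape time 5
(row=2, col=0): c = -0.1600 + 0.0750i → escape time 7
(row=2, col=1): c = 0.0075 + 0.0750i → escape time 7
(row=2, col=2): c = 0.1750 + 0.0750i → escape time 7
(row=2, col=3): c = 0.3425 + 0.0750i → escape time 7
(row=2, col=4): c = 0.5100 + 0.0750i → escape time 5
(row=3, col=0): c = -0.1600 + -0.2325i → escape time 7
(row=3, col=1): c = 0.0075 + -0.2325i → escape time 7
(row=3, col=2): c = 0.1750 + -0.2325i → escape time 7
(row=3, col=3): c = 0.3425 + -0.2325i → escape time 7
(row=3, col=4): c = 0.5100 + -0.2325i → escape time 5
(row=4, col=0): c = -0.1600 + -0.5400i → escape time 7
(row=4, col=1): c = 0.0075 + -0.5400i → escape time 7
(row=4, col=2): c = 0.1750 + -0.5400i → escape time 7
(row=4, col=3): c = 0.3425 + -0.5400i → escape time 7
(row=4, col=4): c = 0.5100 + -0.5400i → escape time 4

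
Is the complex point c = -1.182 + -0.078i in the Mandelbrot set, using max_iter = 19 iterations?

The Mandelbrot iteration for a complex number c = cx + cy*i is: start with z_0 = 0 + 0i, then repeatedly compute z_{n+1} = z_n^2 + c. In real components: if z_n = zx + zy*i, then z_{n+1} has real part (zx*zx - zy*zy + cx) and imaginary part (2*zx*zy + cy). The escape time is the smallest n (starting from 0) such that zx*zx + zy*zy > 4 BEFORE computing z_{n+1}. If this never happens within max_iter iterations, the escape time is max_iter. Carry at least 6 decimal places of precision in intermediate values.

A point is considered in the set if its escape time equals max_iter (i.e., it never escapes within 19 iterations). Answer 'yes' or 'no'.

z_0 = 0 + 0i, c = -1.1820 + -0.0780i
Iter 1: z = -1.1820 + -0.0780i, |z|^2 = 1.4032
Iter 2: z = 0.2090 + 0.1064i, |z|^2 = 0.0550
Iter 3: z = -1.1496 + -0.0335i, |z|^2 = 1.3228
Iter 4: z = 0.1385 + -0.0009i, |z|^2 = 0.0192
Iter 5: z = -1.1628 + -0.0783i, |z|^2 = 1.3583
Iter 6: z = 0.1640 + 0.1040i, |z|^2 = 0.0377
Iter 7: z = -1.1659 + -0.0439i, |z|^2 = 1.3613
Iter 8: z = 0.1754 + 0.0243i, |z|^2 = 0.0314
Iter 9: z = -1.1518 + -0.0695i, |z|^2 = 1.3315
Iter 10: z = 0.1399 + 0.0820i, |z|^2 = 0.0263
Iter 11: z = -1.1692 + -0.0551i, |z|^2 = 1.3700
Iter 12: z = 0.1819 + 0.0507i, |z|^2 = 0.0357
Iter 13: z = -1.1515 + -0.0595i, |z|^2 = 1.3295
Iter 14: z = 0.1404 + 0.0591i, |z|^2 = 0.0232
Iter 15: z = -1.1658 + -0.0614i, |z|^2 = 1.3628
Iter 16: z = 0.1733 + 0.0652i, |z|^2 = 0.0343
Iter 17: z = -1.1562 + -0.0554i, |z|^2 = 1.3399
Iter 18: z = 0.1518 + 0.0501i, |z|^2 = 0.0255
Did not escape in 19 iterations → in set

Answer: yes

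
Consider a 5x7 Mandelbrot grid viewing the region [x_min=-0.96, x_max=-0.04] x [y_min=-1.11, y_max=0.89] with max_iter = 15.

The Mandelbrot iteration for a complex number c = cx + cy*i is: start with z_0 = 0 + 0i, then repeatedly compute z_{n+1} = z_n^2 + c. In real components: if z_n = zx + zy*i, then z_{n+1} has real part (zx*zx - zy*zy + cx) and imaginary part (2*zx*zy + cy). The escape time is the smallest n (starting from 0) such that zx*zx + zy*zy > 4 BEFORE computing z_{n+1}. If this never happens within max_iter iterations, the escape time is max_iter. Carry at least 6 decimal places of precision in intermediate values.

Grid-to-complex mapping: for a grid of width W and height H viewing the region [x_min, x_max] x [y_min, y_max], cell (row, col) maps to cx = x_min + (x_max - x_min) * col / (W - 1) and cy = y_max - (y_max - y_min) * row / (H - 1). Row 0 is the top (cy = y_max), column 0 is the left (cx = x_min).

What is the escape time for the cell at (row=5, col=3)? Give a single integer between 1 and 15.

z_0 = 0 + 0i, c = -0.2700 + -0.7767i
Iter 1: z = -0.2700 + -0.7767i, |z|^2 = 0.6761
Iter 2: z = -0.8003 + -0.3573i, |z|^2 = 0.7681
Iter 3: z = 0.2429 + -0.2048i, |z|^2 = 0.1009
Iter 4: z = -0.2530 + -0.8762i, |z|^2 = 0.8316
Iter 5: z = -0.9736 + -0.3334i, |z|^2 = 1.0591
Iter 6: z = 0.5668 + -0.1275i, |z|^2 = 0.3376
Iter 7: z = 0.0351 + -0.9212i, |z|^2 = 0.8498
Iter 8: z = -1.1173 + -0.8413i, |z|^2 = 1.9561
Iter 9: z = 0.2707 + 1.1032i, |z|^2 = 1.2904
Iter 10: z = -1.4139 + -0.1793i, |z|^2 = 2.0312
Iter 11: z = 1.6969 + -0.2695i, |z|^2 = 2.9520
Iter 12: z = 2.5367 + -1.6913i, |z|^2 = 9.2954
Escaped at iteration 12

Answer: 12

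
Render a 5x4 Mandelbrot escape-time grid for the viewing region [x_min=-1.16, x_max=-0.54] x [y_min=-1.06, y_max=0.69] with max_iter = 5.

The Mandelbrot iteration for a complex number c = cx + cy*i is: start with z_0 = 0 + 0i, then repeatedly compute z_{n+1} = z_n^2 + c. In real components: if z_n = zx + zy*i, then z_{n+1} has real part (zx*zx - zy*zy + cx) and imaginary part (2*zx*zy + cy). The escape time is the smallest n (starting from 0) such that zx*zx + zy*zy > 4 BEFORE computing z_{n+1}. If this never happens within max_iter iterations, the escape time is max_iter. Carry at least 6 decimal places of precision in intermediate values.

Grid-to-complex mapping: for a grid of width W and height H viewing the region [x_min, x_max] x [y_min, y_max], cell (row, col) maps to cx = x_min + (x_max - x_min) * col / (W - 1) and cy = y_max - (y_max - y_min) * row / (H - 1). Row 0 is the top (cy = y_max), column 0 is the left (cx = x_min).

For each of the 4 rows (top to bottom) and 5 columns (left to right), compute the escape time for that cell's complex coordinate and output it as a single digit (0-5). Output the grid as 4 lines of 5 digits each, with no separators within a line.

Answer: 34455
55555
55555
33334

Derivation:
(row=0, col=0): c = -1.1600 + 0.6900i → escape time 3
(row=0, col=1): c = -1.0050 + 0.6900i → escape time 4
(row=0, col=2): c = -0.8500 + 0.6900i → escape time 4
(row=0, col=3): c = -0.6950 + 0.6900i → escape time 5
(row=0, col=4): c = -0.5400 + 0.6900i → escape time 5
(row=1, col=0): c = -1.1600 + 0.1067i → escape time 5
(row=1, col=1): c = -1.0050 + 0.1067i → escape time 5
(row=1, col=2): c = -0.8500 + 0.1067i → escape time 5
(row=1, col=3): c = -0.6950 + 0.1067i → escape time 5
(row=1, col=4): c = -0.5400 + 0.1067i → escape time 5
(row=2, col=0): c = -1.1600 + -0.4767i → escape time 5
(row=2, col=1): c = -1.0050 + -0.4767i → escape time 5
(row=2, col=2): c = -0.8500 + -0.4767i → escape time 5
(row=2, col=3): c = -0.6950 + -0.4767i → escape time 5
(row=2, col=4): c = -0.5400 + -0.4767i → escape time 5
(row=3, col=0): c = -1.1600 + -1.0600i → escape time 3
(row=3, col=1): c = -1.0050 + -1.0600i → escape time 3
(row=3, col=2): c = -0.8500 + -1.0600i → escape time 3
(row=3, col=3): c = -0.6950 + -1.0600i → escape time 3
(row=3, col=4): c = -0.5400 + -1.0600i → escape time 4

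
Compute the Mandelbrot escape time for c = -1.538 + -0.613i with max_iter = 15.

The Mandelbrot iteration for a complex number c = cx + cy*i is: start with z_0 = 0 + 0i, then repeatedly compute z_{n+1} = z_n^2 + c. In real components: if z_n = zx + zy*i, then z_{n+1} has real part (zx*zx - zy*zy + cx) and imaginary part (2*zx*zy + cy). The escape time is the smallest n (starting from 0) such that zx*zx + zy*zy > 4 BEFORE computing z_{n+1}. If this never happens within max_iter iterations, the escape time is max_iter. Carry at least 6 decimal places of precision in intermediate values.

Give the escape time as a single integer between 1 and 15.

Answer: 3

Derivation:
z_0 = 0 + 0i, c = -1.5380 + -0.6130i
Iter 1: z = -1.5380 + -0.6130i, |z|^2 = 2.7412
Iter 2: z = 0.4517 + 1.2726i, |z|^2 = 1.8235
Iter 3: z = -2.9535 + 0.5366i, |z|^2 = 9.0109
Escaped at iteration 3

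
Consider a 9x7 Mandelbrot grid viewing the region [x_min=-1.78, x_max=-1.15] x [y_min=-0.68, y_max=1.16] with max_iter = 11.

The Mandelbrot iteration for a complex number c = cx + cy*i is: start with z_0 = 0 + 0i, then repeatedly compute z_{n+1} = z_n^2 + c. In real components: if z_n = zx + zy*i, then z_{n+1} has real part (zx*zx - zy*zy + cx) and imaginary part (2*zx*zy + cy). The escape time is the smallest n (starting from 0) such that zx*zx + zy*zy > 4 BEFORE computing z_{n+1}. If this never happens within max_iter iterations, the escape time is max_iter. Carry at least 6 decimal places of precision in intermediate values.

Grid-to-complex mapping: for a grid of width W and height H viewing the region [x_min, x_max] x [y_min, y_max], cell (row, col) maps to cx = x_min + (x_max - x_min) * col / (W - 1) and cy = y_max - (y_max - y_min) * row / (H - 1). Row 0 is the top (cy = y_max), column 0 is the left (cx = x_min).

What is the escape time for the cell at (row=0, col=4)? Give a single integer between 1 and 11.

z_0 = 0 + 0i, c = -1.4650 + 1.1600i
Iter 1: z = -1.4650 + 1.1600i, |z|^2 = 3.4918
Iter 2: z = -0.6644 + -2.2388i, |z|^2 = 5.4536
Escaped at iteration 2

Answer: 2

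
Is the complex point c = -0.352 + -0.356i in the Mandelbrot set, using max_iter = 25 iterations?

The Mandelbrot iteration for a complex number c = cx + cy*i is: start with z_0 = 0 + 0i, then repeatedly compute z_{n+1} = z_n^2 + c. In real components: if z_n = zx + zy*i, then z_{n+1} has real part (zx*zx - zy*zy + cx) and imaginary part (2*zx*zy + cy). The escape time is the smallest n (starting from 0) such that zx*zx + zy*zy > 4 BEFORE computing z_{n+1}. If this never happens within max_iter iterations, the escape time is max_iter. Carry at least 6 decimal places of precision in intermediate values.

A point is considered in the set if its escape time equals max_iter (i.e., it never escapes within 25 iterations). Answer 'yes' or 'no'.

z_0 = 0 + 0i, c = -0.3520 + -0.3560i
Iter 1: z = -0.3520 + -0.3560i, |z|^2 = 0.2506
Iter 2: z = -0.3548 + -0.1054i, |z|^2 = 0.1370
Iter 3: z = -0.2372 + -0.2812i, |z|^2 = 0.1353
Iter 4: z = -0.3748 + -0.2226i, |z|^2 = 0.1900
Iter 5: z = -0.2611 + -0.1891i, |z|^2 = 0.1039
Iter 6: z = -0.3196 + -0.2572i, |z|^2 = 0.1683
Iter 7: z = -0.3160 + -0.1916i, |z|^2 = 0.1366
Iter 8: z = -0.2888 + -0.2349i, |z|^2 = 0.1386
Iter 9: z = -0.3238 + -0.2203i, |z|^2 = 0.1534
Iter 10: z = -0.2957 + -0.2134i, |z|^2 = 0.1330
Iter 11: z = -0.3101 + -0.2298i, |z|^2 = 0.1490
Iter 12: z = -0.3087 + -0.2135i, |z|^2 = 0.1408
Iter 13: z = -0.3023 + -0.2242i, |z|^2 = 0.1417
Iter 14: z = -0.3109 + -0.2204i, |z|^2 = 0.1452
Iter 15: z = -0.3039 + -0.2189i, |z|^2 = 0.1403
Iter 16: z = -0.3076 + -0.2229i, |z|^2 = 0.1443
Iter 17: z = -0.3071 + -0.2189i, |z|^2 = 0.1422
Iter 18: z = -0.3056 + -0.2216i, |z|^2 = 0.1425
Iter 19: z = -0.3077 + -0.2206i, |z|^2 = 0.1433
Iter 20: z = -0.3060 + -0.2203i, |z|^2 = 0.1421
Iter 21: z = -0.3069 + -0.2212i, |z|^2 = 0.1431
Iter 22: z = -0.3068 + -0.2202i, |z|^2 = 0.1426
Iter 23: z = -0.3064 + -0.2209i, |z|^2 = 0.1427
Iter 24: z = -0.3069 + -0.2206i, |z|^2 = 0.1429
Did not escape in 25 iterations → in set

Answer: yes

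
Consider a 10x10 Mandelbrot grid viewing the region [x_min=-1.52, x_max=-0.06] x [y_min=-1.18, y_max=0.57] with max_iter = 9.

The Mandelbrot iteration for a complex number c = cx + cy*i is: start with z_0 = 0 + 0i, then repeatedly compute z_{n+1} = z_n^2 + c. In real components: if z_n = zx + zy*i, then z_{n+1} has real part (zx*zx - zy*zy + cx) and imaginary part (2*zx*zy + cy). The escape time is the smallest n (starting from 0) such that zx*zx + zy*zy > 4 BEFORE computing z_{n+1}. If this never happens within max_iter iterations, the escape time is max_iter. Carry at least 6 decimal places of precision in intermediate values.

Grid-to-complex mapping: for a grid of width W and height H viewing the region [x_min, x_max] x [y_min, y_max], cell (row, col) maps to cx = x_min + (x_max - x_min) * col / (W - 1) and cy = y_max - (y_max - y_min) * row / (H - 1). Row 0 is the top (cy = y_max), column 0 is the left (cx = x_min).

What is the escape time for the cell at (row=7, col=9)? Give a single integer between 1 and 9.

Answer: 9

Derivation:
z_0 = 0 + 0i, c = -0.0600 + -0.7911i
Iter 1: z = -0.0600 + -0.7911i, |z|^2 = 0.6295
Iter 2: z = -0.6823 + -0.6962i, |z|^2 = 0.9501
Iter 3: z = -0.0792 + 0.1588i, |z|^2 = 0.0315
Iter 4: z = -0.0790 + -0.8163i, |z|^2 = 0.6725
Iter 5: z = -0.7201 + -0.6622i, |z|^2 = 0.9570
Iter 6: z = 0.0200 + 0.1625i, |z|^2 = 0.0268
Iter 7: z = -0.0860 + -0.7846i, |z|^2 = 0.6230
Iter 8: z = -0.6682 + -0.6561i, |z|^2 = 0.8770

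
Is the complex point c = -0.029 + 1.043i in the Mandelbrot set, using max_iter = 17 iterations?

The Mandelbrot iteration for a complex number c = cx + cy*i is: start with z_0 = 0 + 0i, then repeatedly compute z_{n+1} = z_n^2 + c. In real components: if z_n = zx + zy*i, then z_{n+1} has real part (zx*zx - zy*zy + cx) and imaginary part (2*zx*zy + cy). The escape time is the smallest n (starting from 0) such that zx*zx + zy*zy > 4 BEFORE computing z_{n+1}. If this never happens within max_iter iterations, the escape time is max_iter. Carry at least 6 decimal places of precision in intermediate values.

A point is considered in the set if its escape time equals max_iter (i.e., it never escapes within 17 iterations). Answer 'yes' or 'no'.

Answer: no

Derivation:
z_0 = 0 + 0i, c = -0.0290 + 1.0430i
Iter 1: z = -0.0290 + 1.0430i, |z|^2 = 1.0887
Iter 2: z = -1.1160 + 0.9825i, |z|^2 = 2.2108
Iter 3: z = 0.2512 + -1.1500i, |z|^2 = 1.3855
Iter 4: z = -1.2883 + 0.4654i, |z|^2 = 1.8764
Iter 5: z = 1.4143 + -0.1561i, |z|^2 = 2.0246
Iter 6: z = 1.9468 + 0.6015i, |z|^2 = 4.1520
Escaped at iteration 6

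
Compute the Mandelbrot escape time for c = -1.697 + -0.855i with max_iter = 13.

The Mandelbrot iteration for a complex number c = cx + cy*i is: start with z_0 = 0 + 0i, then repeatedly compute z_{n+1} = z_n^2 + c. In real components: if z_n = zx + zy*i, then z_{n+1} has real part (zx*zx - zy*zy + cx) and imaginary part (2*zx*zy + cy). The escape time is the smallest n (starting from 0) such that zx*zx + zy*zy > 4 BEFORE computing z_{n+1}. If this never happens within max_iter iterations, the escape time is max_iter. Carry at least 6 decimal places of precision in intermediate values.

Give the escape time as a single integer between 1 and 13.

z_0 = 0 + 0i, c = -1.6970 + -0.8550i
Iter 1: z = -1.6970 + -0.8550i, |z|^2 = 3.6108
Iter 2: z = 0.4518 + 2.0469i, |z|^2 = 4.3938
Escaped at iteration 2

Answer: 2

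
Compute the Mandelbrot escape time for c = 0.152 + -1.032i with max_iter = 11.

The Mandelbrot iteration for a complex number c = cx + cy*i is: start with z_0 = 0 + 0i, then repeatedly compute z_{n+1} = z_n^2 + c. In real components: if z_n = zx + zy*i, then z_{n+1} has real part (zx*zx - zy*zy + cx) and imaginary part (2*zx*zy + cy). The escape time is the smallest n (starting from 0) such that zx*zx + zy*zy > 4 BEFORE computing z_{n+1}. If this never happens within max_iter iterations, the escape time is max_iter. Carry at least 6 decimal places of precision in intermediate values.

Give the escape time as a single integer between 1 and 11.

Answer: 4

Derivation:
z_0 = 0 + 0i, c = 0.1520 + -1.0320i
Iter 1: z = 0.1520 + -1.0320i, |z|^2 = 1.0881
Iter 2: z = -0.8899 + -1.3457i, |z|^2 = 2.6029
Iter 3: z = -0.8670 + 1.3632i, |z|^2 = 2.6100
Iter 4: z = -0.9545 + -3.3958i, |z|^2 = 12.4428
Escaped at iteration 4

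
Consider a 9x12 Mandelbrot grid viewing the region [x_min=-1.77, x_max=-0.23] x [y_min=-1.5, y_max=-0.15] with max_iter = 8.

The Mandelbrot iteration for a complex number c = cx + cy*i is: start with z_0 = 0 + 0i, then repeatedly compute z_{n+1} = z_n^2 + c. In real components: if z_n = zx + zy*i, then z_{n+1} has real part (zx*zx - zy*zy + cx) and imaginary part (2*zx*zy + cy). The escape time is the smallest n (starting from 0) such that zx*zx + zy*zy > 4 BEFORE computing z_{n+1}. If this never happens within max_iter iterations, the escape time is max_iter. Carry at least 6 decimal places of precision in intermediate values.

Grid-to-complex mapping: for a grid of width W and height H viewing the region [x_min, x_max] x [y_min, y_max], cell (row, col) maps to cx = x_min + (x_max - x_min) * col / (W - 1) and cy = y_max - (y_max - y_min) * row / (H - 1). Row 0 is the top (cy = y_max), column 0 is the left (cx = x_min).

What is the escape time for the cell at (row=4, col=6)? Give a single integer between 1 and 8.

Answer: 8

Derivation:
z_0 = 0 + 0i, c = -0.6150 + -0.6409i
Iter 1: z = -0.6150 + -0.6409i, |z|^2 = 0.7890
Iter 2: z = -0.6475 + 0.1474i, |z|^2 = 0.4410
Iter 3: z = -0.2174 + -0.8318i, |z|^2 = 0.7392
Iter 4: z = -1.2596 + -0.2792i, |z|^2 = 1.6647
Iter 5: z = 0.8938 + 0.0625i, |z|^2 = 0.8027
Iter 6: z = 0.1799 + -0.5292i, |z|^2 = 0.3125
Iter 7: z = -0.8627 + -0.8313i, |z|^2 = 1.4354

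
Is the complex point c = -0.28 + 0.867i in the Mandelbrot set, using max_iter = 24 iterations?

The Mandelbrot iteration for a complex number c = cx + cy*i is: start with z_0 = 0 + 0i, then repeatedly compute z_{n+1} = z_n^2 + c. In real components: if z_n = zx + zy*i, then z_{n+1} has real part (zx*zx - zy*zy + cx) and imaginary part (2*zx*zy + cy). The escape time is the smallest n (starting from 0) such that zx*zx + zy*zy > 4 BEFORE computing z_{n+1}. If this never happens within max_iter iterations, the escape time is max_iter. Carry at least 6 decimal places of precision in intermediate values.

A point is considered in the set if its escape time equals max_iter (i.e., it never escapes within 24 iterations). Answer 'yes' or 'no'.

Answer: no

Derivation:
z_0 = 0 + 0i, c = -0.2800 + 0.8670i
Iter 1: z = -0.2800 + 0.8670i, |z|^2 = 0.8301
Iter 2: z = -0.9533 + 0.3815i, |z|^2 = 1.0543
Iter 3: z = 0.4832 + 0.1397i, |z|^2 = 0.2530
Iter 4: z = -0.0660 + 1.0020i, |z|^2 = 1.0083
Iter 5: z = -1.2796 + 0.7347i, |z|^2 = 2.1773
Iter 6: z = 0.8176 + -1.0134i, |z|^2 = 1.6955
Iter 7: z = -0.6385 + -0.7902i, |z|^2 = 1.0321
Iter 8: z = -0.4967 + 1.8761i, |z|^2 = 3.7663
Iter 9: z = -3.5529 + -0.9967i, |z|^2 = 13.6164
Escaped at iteration 9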